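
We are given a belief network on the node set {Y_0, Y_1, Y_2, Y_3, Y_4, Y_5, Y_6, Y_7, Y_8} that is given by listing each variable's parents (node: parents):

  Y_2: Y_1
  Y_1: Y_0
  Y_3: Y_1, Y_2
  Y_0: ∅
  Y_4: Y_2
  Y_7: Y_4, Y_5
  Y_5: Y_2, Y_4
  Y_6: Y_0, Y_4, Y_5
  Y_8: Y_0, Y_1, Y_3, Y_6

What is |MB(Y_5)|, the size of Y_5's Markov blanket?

Recall MB(v) = parents ∪ children ∪ spouses, where spouses are the other parents of v's children.
Ch(Y_5) = {Y_6, Y_7}.
Y_5 has parents Y_2, Y_4.
For each child, the remaining parents (spouses of Y_5):
  Y_6 also has parents Y_0, Y_4.
  Y_7's other parent is Y_4.
MB(Y_5) = {Y_0, Y_2, Y_4, Y_6, Y_7}, which has 5 nodes.

5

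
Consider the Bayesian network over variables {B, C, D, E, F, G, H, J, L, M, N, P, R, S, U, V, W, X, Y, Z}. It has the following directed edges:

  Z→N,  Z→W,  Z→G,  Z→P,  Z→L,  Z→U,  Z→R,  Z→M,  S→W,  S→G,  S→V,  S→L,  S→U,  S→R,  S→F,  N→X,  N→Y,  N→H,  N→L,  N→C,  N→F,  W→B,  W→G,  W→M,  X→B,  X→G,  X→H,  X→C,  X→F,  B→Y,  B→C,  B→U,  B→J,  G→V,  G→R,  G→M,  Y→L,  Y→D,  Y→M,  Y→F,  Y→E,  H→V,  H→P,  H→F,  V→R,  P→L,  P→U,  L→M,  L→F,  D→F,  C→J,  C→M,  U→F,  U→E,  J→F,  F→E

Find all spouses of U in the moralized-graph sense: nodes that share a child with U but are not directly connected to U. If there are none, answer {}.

{D, H, J, L, N, X, Y}

Children of U: E, F.
  F also has parents D, H, J, L, N, S, X, Y.
  E's other parents are F, Y.
Excluding nodes already adjacent to U (B, E, F, P, S, Z), the co-parent-only contribution is {D, H, J, L, N, X, Y}.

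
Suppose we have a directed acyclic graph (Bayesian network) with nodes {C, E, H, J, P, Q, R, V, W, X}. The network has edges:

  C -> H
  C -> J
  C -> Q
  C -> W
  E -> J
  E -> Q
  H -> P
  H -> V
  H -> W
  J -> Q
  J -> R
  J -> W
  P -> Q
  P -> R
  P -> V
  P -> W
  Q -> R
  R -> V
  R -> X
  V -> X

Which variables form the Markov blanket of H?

The Markov blanket of a node is its parents, its children, and the other parents of its children.
H has children P, V, W.
Parents of H: C.
Parents of each child, excluding H:
  P: no additional parents.
  parents(V) \ {H} = {P, R}.
  W's other parents are C, J, P.
Taking the union gives {C, J, P, R, V, W}.

{C, J, P, R, V, W}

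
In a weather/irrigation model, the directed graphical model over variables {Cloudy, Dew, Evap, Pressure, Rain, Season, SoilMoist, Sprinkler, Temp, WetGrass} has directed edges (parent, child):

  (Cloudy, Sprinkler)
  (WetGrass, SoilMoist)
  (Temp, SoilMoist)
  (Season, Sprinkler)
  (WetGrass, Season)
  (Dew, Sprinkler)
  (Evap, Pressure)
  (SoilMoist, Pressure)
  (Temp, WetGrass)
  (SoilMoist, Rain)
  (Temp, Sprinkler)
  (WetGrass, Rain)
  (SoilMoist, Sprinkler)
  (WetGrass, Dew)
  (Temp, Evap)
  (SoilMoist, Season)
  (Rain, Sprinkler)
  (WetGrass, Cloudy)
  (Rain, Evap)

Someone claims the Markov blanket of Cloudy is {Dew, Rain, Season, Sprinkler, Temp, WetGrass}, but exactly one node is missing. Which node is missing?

A node's Markov blanket = Pa ∪ Ch ∪ (parents of Ch other than the node itself).
Ch(Cloudy) = {Sprinkler}.
Cloudy has parent WetGrass.
For each child, the remaining parents (spouses of Cloudy):
  Sprinkler's other parents are Dew, Rain, Season, SoilMoist, Temp.
MB(Cloudy) = {Dew, Rain, Season, SoilMoist, Sprinkler, Temp, WetGrass}.
Comparing with the claimed set, SoilMoist is missing.

SoilMoist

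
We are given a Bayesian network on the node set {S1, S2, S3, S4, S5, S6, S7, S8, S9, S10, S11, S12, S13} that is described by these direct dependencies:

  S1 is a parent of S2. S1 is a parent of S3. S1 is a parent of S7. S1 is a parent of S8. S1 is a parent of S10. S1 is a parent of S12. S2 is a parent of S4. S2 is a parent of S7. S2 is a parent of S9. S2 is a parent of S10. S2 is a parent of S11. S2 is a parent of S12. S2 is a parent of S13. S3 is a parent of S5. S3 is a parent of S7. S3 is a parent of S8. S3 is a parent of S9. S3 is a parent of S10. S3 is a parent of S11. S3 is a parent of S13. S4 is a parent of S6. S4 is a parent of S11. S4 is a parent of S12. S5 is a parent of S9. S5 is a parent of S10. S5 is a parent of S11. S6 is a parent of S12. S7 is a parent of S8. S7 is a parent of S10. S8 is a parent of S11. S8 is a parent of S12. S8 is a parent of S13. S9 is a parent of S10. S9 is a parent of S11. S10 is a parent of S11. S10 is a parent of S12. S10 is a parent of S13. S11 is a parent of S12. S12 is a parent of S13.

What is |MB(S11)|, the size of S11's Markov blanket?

10

Children of S11: S12.
Parents of S11: S2, S3, S4, S5, S8, S9, S10.
For each child, the remaining parents (spouses of S11):
  S12 also has parents S1, S2, S4, S6, S8, S10.
MB(S11) = {S1, S2, S3, S4, S5, S6, S8, S9, S10, S12}, which has 10 nodes.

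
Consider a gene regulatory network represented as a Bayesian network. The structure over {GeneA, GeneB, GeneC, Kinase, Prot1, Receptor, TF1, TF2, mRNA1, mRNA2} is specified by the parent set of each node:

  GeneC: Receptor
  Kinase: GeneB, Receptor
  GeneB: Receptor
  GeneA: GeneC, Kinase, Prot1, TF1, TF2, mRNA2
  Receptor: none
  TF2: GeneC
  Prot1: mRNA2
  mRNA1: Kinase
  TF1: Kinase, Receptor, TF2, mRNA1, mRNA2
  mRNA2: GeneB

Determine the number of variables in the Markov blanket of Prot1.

A node's Markov blanket = Pa ∪ Ch ∪ (parents of Ch other than the node itself).
Parents of Prot1: mRNA2.
Ch(Prot1) = {GeneA}.
For each child, the remaining parents (spouses of Prot1):
  GeneA: GeneC, Kinase, TF1, TF2, mRNA2
MB(Prot1) = {GeneA, GeneC, Kinase, TF1, TF2, mRNA2}, which has 6 nodes.

6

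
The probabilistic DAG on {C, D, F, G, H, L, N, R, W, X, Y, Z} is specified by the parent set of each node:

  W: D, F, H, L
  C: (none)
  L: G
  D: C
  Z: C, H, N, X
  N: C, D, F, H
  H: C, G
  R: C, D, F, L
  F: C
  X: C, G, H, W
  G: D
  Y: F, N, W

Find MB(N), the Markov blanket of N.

The Markov blanket of a node is its parents, its children, and the other parents of its children.
N's children: Y, Z.
Pa(N) = {C, D, F, H}.
Parents of each child, excluding N:
  Y also has parents F, W.
  Z's other parents are C, H, X.
So the Markov blanket of N is {C, D, F, H, W, X, Y, Z}.

{C, D, F, H, W, X, Y, Z}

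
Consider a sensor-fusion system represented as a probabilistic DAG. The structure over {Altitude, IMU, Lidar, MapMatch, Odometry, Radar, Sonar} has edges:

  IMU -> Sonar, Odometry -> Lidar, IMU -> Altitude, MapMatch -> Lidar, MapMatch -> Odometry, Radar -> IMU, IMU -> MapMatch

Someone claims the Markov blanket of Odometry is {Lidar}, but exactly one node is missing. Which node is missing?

MapMatch

Parents of Odometry: MapMatch.
Ch(Odometry) = {Lidar}.
Parents of each child, excluding Odometry:
  Lidar's other parent is MapMatch.
MB(Odometry) = {Lidar, MapMatch}.
Comparing with the claimed set, MapMatch is missing.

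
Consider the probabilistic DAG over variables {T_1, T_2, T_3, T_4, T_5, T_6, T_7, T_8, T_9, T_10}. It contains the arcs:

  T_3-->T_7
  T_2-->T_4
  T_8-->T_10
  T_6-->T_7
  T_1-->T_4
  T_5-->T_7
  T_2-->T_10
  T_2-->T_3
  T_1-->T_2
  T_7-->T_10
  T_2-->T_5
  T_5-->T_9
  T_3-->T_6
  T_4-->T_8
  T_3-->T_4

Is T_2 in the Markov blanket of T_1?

T_2 is a child of T_1.
So T_2 ∈ MB(T_1).

Yes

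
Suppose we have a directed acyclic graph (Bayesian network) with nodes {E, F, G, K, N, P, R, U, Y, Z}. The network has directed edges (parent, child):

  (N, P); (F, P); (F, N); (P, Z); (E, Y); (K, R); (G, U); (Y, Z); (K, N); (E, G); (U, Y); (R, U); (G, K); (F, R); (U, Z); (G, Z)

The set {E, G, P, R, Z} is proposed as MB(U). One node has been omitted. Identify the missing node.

Y

The Markov blanket of a node is its parents, its children, and the other parents of its children.
U has parents G, R.
Children of U: Y, Z.
Co-parents of U (other parents of its children):
  parents(Y) \ {U} = {E}.
  parents(Z) \ {U} = {G, P, Y}.
MB(U) = {E, G, P, R, Y, Z}.
Comparing with the claimed set, Y is missing.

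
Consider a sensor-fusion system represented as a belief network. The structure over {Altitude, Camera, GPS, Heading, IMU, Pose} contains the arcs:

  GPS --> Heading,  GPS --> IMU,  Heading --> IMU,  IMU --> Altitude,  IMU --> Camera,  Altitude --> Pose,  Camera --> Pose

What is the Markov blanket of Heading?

A node's Markov blanket = Pa ∪ Ch ∪ (parents of Ch other than the node itself).
Parents of Heading: GPS.
Ch(Heading) = {IMU}.
Other parents of Heading's children:
  parents(IMU) \ {Heading} = {GPS}.
Taking the union gives {GPS, IMU}.

{GPS, IMU}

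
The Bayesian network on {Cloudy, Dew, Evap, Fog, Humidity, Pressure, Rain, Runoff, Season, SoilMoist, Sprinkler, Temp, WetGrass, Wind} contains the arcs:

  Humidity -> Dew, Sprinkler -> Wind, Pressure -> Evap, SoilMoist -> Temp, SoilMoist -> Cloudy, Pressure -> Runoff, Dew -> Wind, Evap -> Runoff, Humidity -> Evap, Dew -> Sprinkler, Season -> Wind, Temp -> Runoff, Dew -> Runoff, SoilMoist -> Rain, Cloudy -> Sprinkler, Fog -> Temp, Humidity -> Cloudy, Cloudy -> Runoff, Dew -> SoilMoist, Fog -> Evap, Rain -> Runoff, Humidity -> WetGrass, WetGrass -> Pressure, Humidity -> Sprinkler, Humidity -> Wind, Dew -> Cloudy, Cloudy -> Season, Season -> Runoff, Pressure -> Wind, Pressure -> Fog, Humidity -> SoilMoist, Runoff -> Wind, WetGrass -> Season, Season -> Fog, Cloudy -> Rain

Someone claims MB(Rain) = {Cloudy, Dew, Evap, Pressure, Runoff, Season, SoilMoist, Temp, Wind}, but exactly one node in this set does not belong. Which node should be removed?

Wind

A node's Markov blanket = Pa ∪ Ch ∪ (parents of Ch other than the node itself).
Rain has parents Cloudy, SoilMoist.
Rain's children: Runoff.
Co-parents of Rain (other parents of its children):
  Runoff: Cloudy, Dew, Evap, Pressure, Season, Temp
MB(Rain) = {Cloudy, Dew, Evap, Pressure, Runoff, Season, SoilMoist, Temp}.
Wind is neither a parent, child, nor co-parent of Rain, so it does not belong.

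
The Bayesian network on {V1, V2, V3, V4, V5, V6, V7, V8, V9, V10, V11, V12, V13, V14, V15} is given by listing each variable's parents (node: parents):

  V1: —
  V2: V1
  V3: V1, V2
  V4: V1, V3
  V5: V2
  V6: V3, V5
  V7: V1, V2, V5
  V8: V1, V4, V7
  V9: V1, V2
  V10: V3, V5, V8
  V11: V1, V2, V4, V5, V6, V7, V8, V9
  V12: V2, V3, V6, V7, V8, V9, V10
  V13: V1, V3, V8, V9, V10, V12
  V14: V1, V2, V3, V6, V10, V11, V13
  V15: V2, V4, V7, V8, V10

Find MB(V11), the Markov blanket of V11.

By definition, MB(V11) is built from V11's parents, V11's children, and the co-parents of V11.
V11 has parents V1, V2, V4, V5, V6, V7, V8, V9.
Children of V11: V14.
Parents of each child, excluding V11:
  parents(V14) \ {V11} = {V1, V2, V3, V6, V10, V13}.
Taking the union gives {V1, V2, V3, V4, V5, V6, V7, V8, V9, V10, V13, V14}.

{V1, V2, V3, V4, V5, V6, V7, V8, V9, V10, V13, V14}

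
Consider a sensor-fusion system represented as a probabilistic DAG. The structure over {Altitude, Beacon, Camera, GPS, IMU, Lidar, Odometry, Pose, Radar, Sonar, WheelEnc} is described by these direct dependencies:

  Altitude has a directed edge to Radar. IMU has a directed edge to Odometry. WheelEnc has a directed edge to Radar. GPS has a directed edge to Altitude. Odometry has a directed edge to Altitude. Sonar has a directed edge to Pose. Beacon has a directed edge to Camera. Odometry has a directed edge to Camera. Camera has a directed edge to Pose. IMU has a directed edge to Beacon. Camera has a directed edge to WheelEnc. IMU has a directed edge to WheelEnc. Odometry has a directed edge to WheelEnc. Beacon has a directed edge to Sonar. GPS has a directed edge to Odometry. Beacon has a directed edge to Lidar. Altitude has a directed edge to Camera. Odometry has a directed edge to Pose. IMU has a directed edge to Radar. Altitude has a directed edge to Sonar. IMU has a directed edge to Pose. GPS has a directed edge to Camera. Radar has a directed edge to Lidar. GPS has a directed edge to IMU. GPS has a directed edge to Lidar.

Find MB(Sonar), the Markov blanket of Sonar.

Sonar's parents: Altitude, Beacon.
Children of Sonar: Pose.
Co-parents of Sonar (other parents of its children):
  Pose's other parents are Camera, IMU, Odometry.
So the Markov blanket of Sonar is {Altitude, Beacon, Camera, IMU, Odometry, Pose}.

{Altitude, Beacon, Camera, IMU, Odometry, Pose}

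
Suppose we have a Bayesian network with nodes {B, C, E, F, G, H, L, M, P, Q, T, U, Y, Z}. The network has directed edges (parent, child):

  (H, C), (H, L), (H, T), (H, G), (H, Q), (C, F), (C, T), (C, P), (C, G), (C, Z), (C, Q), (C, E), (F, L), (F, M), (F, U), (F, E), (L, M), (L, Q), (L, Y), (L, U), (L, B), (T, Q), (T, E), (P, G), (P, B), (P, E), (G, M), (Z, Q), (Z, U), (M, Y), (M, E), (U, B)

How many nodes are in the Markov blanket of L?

Recall MB(v) = parents ∪ children ∪ spouses, where spouses are the other parents of v's children.
Ch(L) = {B, M, Q, U, Y}.
L has parents F, H.
For each child, the remaining parents (spouses of L):
  M: F, G
  Q: C, H, T, Z
  Y: M
  U: F, Z
  B: P, U
MB(L) = {B, C, F, G, H, M, P, Q, T, U, Y, Z}, which has 12 nodes.

12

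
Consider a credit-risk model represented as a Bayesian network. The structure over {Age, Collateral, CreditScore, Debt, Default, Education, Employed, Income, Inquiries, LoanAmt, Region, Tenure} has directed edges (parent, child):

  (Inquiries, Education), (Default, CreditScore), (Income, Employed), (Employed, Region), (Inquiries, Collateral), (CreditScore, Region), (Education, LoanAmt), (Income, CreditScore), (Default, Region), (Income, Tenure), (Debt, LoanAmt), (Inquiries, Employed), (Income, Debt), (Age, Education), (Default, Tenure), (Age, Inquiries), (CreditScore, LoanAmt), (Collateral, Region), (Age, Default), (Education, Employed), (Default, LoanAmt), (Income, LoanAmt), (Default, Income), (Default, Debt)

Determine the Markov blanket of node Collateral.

{CreditScore, Default, Employed, Inquiries, Region}

The Markov blanket of a node is its parents, its children, and the other parents of its children.
Collateral's parents: Inquiries.
Collateral's children: Region.
Other parents of Collateral's children:
  Region also has parents CreditScore, Default, Employed.
Union: {Inquiries} ∪ {Region} ∪ {CreditScore, Default, Employed} = {CreditScore, Default, Employed, Inquiries, Region}.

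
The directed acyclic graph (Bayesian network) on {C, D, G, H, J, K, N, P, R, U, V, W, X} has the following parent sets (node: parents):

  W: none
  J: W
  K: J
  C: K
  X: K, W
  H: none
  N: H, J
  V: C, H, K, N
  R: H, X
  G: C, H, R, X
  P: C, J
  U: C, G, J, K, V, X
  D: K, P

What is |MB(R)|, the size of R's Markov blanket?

Pa(R) = {H, X}.
R has child G.
Other parents of R's children:
  G: C, H, X
MB(R) = {C, G, H, X}, which has 4 nodes.

4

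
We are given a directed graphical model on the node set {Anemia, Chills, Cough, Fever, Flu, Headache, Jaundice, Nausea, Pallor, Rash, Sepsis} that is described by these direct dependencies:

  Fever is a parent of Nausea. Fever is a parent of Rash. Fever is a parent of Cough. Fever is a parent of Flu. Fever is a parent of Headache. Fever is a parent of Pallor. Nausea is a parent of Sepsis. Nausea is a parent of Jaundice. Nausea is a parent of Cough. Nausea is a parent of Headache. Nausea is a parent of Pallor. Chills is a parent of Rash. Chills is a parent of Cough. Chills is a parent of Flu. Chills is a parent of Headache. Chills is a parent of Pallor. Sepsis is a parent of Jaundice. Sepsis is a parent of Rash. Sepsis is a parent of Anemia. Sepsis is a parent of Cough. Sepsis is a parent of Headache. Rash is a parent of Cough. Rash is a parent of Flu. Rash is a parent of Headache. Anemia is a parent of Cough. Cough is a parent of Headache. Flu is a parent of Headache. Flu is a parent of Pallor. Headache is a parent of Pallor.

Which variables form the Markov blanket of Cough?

{Anemia, Chills, Fever, Flu, Headache, Nausea, Rash, Sepsis}

Parents of Cough: Anemia, Chills, Fever, Nausea, Rash, Sepsis.
Cough's children: Headache.
For each child, the remaining parents (spouses of Cough):
  parents(Headache) \ {Cough} = {Chills, Fever, Flu, Nausea, Rash, Sepsis}.
So the Markov blanket of Cough is {Anemia, Chills, Fever, Flu, Headache, Nausea, Rash, Sepsis}.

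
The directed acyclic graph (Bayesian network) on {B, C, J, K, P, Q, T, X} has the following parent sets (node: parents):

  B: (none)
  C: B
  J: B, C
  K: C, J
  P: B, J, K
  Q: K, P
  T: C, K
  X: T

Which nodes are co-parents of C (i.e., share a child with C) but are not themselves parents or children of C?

Children of C: J, K, T.
  parents(J) \ {C} = {B}.
  K also has parent J.
  T also has parent K.
Excluding nodes already adjacent to C (B, J, K, T), the co-parent-only contribution is {}.

{}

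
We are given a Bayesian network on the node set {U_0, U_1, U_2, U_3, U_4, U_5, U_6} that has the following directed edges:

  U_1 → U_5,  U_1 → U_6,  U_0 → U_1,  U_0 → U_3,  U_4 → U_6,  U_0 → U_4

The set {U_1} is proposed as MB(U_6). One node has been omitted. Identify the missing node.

U_6's parents: U_1, U_4.
U_6 has no children.
With no children, U_6 has no spouses; the co-parent set is empty.
MB(U_6) = {U_1, U_4}.
Comparing with the claimed set, U_4 is missing.

U_4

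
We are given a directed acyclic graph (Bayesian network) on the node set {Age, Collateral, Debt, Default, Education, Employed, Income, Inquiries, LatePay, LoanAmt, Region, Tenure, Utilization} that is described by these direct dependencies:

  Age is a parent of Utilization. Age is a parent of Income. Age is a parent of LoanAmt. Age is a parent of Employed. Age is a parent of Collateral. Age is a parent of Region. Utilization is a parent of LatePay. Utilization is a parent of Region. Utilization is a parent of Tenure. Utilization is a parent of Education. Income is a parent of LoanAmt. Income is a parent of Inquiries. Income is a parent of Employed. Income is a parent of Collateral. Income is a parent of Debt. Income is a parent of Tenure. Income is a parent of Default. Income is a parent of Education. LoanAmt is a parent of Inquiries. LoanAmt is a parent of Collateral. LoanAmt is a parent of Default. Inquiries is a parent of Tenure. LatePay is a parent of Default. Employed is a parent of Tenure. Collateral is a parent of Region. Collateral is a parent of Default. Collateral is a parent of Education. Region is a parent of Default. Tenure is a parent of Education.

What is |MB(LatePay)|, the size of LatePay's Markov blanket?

The Markov blanket of a node is its parents, its children, and the other parents of its children.
Parents of LatePay: Utilization.
Children of LatePay: Default.
Other parents of LatePay's children:
  Default's other parents are Collateral, Income, LoanAmt, Region.
MB(LatePay) = {Collateral, Default, Income, LoanAmt, Region, Utilization}, which has 6 nodes.

6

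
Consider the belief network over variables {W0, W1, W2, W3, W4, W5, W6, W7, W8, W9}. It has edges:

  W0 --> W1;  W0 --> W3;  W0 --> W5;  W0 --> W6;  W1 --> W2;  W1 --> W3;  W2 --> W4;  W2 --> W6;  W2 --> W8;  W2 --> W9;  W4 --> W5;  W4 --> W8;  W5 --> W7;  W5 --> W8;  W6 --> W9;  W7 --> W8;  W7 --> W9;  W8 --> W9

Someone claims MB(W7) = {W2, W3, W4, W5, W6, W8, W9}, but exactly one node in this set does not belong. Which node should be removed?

W3

Pa(W7) = {W5}.
W7 has children W8, W9.
Other parents of W7's children:
  W8: W2, W4, W5
  W9: W2, W6, W8
MB(W7) = {W2, W4, W5, W6, W8, W9}.
W3 is neither a parent, child, nor co-parent of W7, so it does not belong.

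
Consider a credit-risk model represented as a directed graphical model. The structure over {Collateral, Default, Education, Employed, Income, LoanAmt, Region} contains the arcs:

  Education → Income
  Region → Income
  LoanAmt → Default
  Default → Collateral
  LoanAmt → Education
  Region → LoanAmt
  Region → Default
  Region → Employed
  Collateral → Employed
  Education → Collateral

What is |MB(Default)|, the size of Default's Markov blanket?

Ch(Default) = {Collateral}.
Parents of Default: LoanAmt, Region.
Parents of each child, excluding Default:
  Collateral: Education
MB(Default) = {Collateral, Education, LoanAmt, Region}, which has 4 nodes.

4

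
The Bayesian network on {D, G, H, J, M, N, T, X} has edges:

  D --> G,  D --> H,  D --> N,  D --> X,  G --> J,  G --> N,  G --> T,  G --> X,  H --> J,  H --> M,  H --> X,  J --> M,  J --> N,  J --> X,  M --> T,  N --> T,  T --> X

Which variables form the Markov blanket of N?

By definition, MB(N) is built from N's parents, N's children, and the co-parents of N.
Pa(N) = {D, G, J}.
Ch(N) = {T}.
For each child, the remaining parents (spouses of N):
  T's other parents are G, M.
Taking the union gives {D, G, J, M, T}.

{D, G, J, M, T}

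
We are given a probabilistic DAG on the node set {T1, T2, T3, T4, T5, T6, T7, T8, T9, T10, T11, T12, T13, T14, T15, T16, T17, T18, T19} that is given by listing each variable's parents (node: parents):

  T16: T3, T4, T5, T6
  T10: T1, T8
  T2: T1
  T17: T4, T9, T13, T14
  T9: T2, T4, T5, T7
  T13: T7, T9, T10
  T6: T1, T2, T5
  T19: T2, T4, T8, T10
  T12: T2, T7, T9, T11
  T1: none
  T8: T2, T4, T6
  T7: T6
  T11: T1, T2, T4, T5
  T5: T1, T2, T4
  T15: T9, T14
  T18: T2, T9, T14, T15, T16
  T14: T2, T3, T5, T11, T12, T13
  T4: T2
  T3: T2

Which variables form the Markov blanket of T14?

{T2, T3, T4, T5, T9, T11, T12, T13, T15, T16, T17, T18}

Children of T14: T15, T17, T18.
Pa(T14) = {T2, T3, T5, T11, T12, T13}.
Parents of each child, excluding T14:
  T15 also has parent T9.
  parents(T17) \ {T14} = {T4, T9, T13}.
  parents(T18) \ {T14} = {T2, T9, T15, T16}.
Taking the union gives {T2, T3, T4, T5, T9, T11, T12, T13, T15, T16, T17, T18}.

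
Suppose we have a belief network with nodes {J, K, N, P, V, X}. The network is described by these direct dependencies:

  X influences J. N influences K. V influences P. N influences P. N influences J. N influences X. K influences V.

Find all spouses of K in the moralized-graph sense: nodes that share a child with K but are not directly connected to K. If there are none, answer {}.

{}

Children of K: V.
  V: no additional parents.
Excluding nodes already adjacent to K (N, V), the co-parent-only contribution is {}.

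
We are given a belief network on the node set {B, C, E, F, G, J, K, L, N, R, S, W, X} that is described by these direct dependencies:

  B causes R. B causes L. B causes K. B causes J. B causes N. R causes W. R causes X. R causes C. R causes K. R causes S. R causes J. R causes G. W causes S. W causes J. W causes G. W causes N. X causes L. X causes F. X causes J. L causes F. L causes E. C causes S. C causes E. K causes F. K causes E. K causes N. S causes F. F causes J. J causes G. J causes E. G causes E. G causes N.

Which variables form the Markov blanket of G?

{B, C, E, J, K, L, N, R, W}

G's children: E, N.
G's parents: J, R, W.
Co-parents of G (other parents of its children):
  parents(E) \ {G} = {C, J, K, L}.
  N's other parents are B, K, W.
Union: {J, R, W} ∪ {E, N} ∪ {B, C, J, K, L, W} = {B, C, E, J, K, L, N, R, W}.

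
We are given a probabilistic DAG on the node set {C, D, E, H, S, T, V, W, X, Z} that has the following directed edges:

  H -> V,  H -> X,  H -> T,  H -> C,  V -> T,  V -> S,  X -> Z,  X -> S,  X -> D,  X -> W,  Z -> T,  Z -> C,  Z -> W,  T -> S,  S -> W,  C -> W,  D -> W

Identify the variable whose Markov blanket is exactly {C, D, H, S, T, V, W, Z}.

X

The target node must have every member of {C, D, H, S, T, V, W, Z} as a parent, child, or co-parent, and no others.
Parents of X: H; children: D, S, W, Z; co-parents: C, D, S, T, V, Z.
These exactly cover the given set, so the node is X.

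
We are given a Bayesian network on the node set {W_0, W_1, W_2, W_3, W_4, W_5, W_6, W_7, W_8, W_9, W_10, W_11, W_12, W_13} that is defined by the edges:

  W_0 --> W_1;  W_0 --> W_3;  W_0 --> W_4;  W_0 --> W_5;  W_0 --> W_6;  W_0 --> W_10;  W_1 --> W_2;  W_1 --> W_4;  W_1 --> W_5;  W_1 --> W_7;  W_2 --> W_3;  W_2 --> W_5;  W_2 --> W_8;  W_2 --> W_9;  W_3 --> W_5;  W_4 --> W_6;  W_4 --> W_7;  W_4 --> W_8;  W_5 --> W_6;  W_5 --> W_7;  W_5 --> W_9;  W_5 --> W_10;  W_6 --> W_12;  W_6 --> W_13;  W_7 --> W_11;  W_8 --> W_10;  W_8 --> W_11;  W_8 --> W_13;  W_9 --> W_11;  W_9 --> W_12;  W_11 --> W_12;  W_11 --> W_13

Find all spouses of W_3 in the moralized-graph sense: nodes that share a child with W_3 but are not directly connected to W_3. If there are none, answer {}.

{W_1}

Children of W_3: W_5.
  parents(W_5) \ {W_3} = {W_0, W_1, W_2}.
Excluding nodes already adjacent to W_3 (W_0, W_2, W_5), the co-parent-only contribution is {W_1}.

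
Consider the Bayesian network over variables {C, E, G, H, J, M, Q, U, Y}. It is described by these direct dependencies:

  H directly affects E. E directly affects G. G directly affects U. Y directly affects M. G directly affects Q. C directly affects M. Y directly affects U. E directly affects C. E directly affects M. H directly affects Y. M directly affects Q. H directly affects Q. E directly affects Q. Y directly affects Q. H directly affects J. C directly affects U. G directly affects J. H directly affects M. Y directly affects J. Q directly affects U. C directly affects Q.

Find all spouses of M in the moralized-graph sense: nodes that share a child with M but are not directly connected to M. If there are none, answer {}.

Children of M: Q.
  parents(Q) \ {M} = {C, E, G, H, Y}.
Excluding nodes already adjacent to M (C, E, H, Q, Y), the co-parent-only contribution is {G}.

{G}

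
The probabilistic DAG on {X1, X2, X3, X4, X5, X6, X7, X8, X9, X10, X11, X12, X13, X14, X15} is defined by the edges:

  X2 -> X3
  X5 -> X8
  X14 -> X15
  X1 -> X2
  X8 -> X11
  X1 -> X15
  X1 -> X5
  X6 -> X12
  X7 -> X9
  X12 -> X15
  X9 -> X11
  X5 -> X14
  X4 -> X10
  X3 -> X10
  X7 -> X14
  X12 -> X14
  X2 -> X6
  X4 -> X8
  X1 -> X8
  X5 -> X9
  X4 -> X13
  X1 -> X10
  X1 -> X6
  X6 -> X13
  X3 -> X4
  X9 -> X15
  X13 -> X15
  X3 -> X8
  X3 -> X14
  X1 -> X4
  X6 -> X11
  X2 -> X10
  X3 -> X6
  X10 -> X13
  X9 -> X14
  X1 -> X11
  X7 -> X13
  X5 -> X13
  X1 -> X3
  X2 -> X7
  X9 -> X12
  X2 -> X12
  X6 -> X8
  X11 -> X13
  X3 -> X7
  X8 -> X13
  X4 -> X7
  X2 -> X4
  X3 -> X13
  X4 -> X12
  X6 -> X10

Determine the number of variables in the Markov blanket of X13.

13

X13's parents: X3, X4, X5, X6, X7, X8, X10, X11.
Ch(X13) = {X15}.
For each child, the remaining parents (spouses of X13):
  X15: X1, X9, X12, X14
MB(X13) = {X1, X3, X4, X5, X6, X7, X8, X9, X10, X11, X12, X14, X15}, which has 13 nodes.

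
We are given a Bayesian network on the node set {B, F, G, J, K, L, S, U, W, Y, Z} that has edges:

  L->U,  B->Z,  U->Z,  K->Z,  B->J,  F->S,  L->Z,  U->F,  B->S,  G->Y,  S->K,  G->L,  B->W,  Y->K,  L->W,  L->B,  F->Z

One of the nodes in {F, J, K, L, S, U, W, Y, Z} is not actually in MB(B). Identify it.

Y

By definition, MB(B) is built from B's parents, B's children, and the co-parents of B.
Pa(B) = {L}.
B has children J, S, W, Z.
Co-parents of B (other parents of its children):
  W also has parent L.
  S's other parent is F.
  J: no additional parents.
  Z's other parents are F, K, L, U.
MB(B) = {F, J, K, L, S, U, W, Z}.
Y is neither a parent, child, nor co-parent of B, so it does not belong.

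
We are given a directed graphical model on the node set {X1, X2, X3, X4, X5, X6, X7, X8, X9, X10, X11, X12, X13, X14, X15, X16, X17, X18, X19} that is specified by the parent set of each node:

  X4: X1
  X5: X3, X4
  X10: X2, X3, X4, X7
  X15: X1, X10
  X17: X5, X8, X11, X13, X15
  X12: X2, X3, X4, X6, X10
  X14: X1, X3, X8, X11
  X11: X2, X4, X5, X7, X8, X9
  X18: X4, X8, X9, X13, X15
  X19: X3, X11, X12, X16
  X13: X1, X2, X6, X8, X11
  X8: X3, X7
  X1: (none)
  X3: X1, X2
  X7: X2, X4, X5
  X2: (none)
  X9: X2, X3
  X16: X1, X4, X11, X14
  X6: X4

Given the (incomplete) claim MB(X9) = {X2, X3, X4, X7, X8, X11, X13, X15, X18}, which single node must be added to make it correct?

X5

X9 has parents X2, X3.
X9's children: X11, X18.
Co-parents of X9 (other parents of its children):
  X11 also has parents X2, X4, X5, X7, X8.
  X18 also has parents X4, X8, X13, X15.
MB(X9) = {X2, X3, X4, X5, X7, X8, X11, X13, X15, X18}.
Comparing with the claimed set, X5 is missing.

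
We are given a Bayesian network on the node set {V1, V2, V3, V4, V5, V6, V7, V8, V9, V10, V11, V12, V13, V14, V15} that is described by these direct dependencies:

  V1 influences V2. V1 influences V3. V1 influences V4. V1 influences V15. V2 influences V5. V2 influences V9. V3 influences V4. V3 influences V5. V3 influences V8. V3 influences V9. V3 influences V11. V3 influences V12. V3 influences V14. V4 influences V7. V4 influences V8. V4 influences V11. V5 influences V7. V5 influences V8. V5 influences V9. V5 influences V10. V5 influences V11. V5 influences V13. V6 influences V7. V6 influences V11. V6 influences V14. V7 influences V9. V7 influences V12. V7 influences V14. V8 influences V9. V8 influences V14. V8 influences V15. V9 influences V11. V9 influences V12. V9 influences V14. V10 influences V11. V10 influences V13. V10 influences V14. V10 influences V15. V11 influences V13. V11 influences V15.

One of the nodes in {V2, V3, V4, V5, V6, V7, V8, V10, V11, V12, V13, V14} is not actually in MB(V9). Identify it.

Recall MB(v) = parents ∪ children ∪ spouses, where spouses are the other parents of v's children.
Pa(V9) = {V2, V3, V5, V7, V8}.
V9 has children V11, V12, V14.
Co-parents of V9 (other parents of its children):
  parents(V11) \ {V9} = {V3, V4, V5, V6, V10}.
  V12 also has parents V3, V7.
  V14's other parents are V3, V6, V7, V8, V10.
MB(V9) = {V2, V3, V4, V5, V6, V7, V8, V10, V11, V12, V14}.
V13 is neither a parent, child, nor co-parent of V9, so it does not belong.

V13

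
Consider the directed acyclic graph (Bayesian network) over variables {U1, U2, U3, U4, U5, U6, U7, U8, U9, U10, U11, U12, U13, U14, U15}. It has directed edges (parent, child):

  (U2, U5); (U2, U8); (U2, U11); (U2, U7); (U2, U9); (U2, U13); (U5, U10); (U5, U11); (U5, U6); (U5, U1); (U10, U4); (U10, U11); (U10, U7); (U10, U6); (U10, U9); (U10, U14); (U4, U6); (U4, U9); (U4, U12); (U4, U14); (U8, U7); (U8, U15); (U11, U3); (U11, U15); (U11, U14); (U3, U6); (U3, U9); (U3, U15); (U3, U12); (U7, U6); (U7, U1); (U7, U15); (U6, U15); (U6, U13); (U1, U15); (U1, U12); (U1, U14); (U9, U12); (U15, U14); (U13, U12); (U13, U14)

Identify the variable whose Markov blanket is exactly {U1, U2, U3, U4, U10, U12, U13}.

The target node must have every member of {U1, U2, U3, U4, U10, U12, U13} as a parent, child, or co-parent, and no others.
Parents of U9: U2, U3, U4, U10; children: U12; co-parents: U1, U3, U4, U13.
These exactly cover the given set, so the node is U9.

U9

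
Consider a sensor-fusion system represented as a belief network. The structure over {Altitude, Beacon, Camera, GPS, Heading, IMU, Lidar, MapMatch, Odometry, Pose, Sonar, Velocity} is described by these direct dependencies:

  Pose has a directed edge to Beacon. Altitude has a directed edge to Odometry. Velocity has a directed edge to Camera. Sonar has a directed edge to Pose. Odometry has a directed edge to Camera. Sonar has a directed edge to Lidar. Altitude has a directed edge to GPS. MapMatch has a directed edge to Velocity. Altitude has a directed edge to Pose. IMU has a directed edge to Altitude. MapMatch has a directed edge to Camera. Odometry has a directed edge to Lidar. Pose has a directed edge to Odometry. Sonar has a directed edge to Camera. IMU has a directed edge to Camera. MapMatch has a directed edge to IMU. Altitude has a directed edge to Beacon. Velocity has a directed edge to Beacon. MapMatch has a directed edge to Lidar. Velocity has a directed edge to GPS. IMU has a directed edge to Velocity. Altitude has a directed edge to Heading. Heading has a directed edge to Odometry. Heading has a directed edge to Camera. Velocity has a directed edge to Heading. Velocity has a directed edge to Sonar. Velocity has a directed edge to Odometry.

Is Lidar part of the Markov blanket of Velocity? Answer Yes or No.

No

The Markov blanket of a node is its parents, its children, and the other parents of its children.
Velocity has parents IMU, MapMatch.
Velocity's children: Beacon, Camera, GPS, Heading, Odometry, Sonar.
Other parents of Velocity's children:
  Sonar: —
  Heading: Altitude
  Odometry: Altitude, Heading, Pose
  Beacon: Altitude, Pose
  GPS: Altitude
  Camera: Heading, IMU, MapMatch, Odometry, Sonar
MB(Velocity) = {Altitude, Beacon, Camera, GPS, Heading, IMU, MapMatch, Odometry, Pose, Sonar}; Lidar is not in this set.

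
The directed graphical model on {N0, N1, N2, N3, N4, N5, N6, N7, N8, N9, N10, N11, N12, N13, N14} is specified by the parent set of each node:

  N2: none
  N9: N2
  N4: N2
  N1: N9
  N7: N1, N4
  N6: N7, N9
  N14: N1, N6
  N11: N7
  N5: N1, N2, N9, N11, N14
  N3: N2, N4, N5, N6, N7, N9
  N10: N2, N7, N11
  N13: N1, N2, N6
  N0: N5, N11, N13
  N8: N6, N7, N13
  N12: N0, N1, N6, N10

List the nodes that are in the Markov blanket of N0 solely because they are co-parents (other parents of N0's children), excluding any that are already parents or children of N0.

{N1, N6, N10}

Children of N0: N12.
  parents(N12) \ {N0} = {N1, N6, N10}.
Excluding nodes already adjacent to N0 (N5, N11, N12, N13), the co-parent-only contribution is {N1, N6, N10}.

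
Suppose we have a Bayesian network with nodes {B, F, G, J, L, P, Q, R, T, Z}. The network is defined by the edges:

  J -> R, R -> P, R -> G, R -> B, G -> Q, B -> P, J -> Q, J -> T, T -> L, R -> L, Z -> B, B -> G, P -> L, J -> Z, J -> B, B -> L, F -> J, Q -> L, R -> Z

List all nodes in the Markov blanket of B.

B has parents J, R, Z.
Children of B: G, L, P.
Other parents of B's children:
  P: R
  G: R
  L: P, Q, R, T
MB(B) = {G, J, L, P, Q, R, T, Z}.

{G, J, L, P, Q, R, T, Z}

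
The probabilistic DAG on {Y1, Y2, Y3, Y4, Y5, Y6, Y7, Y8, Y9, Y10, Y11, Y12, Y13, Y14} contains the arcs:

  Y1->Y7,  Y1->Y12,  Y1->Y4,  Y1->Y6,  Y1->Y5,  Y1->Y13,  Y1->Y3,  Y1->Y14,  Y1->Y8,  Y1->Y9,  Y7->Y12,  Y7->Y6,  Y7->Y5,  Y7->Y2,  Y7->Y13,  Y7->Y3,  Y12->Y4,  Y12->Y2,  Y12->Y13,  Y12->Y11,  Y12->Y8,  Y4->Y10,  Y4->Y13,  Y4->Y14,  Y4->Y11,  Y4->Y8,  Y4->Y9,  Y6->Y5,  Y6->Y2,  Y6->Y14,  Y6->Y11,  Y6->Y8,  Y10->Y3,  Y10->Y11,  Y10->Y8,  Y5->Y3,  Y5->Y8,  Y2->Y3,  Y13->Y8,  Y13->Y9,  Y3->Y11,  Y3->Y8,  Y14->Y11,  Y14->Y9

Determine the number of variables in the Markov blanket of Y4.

A node's Markov blanket = Pa ∪ Ch ∪ (parents of Ch other than the node itself).
Ch(Y4) = {Y8, Y9, Y10, Y11, Y13, Y14}.
Parents of Y4: Y1, Y12.
Other parents of Y4's children:
  Y10: no additional parents.
  Y13's other parents are Y1, Y7, Y12.
  parents(Y14) \ {Y4} = {Y1, Y6}.
  Y11 also has parents Y3, Y6, Y10, Y12, Y14.
  Y8 also has parents Y1, Y3, Y5, Y6, Y10, Y12, Y13.
  Y9 also has parents Y1, Y13, Y14.
MB(Y4) = {Y1, Y3, Y5, Y6, Y7, Y8, Y9, Y10, Y11, Y12, Y13, Y14}, which has 12 nodes.

12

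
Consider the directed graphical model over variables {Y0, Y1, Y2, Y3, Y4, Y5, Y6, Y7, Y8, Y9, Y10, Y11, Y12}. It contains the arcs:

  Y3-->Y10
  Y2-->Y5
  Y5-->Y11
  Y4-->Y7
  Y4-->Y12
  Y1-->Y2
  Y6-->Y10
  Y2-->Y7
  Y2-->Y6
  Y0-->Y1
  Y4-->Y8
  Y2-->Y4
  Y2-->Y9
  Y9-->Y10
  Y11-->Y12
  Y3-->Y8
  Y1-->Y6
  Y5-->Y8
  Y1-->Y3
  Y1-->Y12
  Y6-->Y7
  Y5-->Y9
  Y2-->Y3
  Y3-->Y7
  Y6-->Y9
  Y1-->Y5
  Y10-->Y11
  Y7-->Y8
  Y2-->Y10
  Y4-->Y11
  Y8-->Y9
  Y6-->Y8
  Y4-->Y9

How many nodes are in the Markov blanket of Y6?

9

The Markov blanket of a node is its parents, its children, and the other parents of its children.
Pa(Y6) = {Y1, Y2}.
Y6's children: Y7, Y8, Y9, Y10.
Other parents of Y6's children:
  Y7's other parents are Y2, Y3, Y4.
  Y8 also has parents Y3, Y4, Y5, Y7.
  Y9's other parents are Y2, Y4, Y5, Y8.
  Y10's other parents are Y2, Y3, Y9.
MB(Y6) = {Y1, Y2, Y3, Y4, Y5, Y7, Y8, Y9, Y10}, which has 9 nodes.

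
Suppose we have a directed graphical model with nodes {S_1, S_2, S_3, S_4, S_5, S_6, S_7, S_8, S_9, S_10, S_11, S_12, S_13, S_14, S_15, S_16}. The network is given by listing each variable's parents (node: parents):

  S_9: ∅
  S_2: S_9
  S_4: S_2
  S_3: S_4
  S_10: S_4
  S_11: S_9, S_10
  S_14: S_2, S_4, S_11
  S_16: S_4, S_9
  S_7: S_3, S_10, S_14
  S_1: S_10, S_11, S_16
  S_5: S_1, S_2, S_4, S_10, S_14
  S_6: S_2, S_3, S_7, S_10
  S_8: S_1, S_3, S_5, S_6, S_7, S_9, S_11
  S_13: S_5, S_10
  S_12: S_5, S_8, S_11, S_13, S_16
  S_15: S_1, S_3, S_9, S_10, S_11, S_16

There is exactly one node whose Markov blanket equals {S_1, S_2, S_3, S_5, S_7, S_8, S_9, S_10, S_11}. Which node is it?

S_6

The target node must have every member of {S_1, S_2, S_3, S_5, S_7, S_8, S_9, S_10, S_11} as a parent, child, or co-parent, and no others.
Parents of S_6: S_2, S_3, S_7, S_10; children: S_8; co-parents: S_1, S_3, S_5, S_7, S_9, S_11.
These exactly cover the given set, so the node is S_6.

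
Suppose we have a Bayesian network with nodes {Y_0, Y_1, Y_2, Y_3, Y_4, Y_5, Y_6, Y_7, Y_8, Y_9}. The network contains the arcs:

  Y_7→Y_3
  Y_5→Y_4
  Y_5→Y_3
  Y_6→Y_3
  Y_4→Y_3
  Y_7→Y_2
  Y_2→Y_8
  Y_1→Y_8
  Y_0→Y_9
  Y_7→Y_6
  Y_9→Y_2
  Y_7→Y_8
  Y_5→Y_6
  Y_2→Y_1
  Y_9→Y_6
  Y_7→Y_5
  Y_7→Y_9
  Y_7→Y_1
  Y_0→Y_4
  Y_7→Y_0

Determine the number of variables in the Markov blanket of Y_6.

Y_6's parents: Y_5, Y_7, Y_9.
Y_6 has child Y_3.
Parents of each child, excluding Y_6:
  Y_3 also has parents Y_4, Y_5, Y_7.
MB(Y_6) = {Y_3, Y_4, Y_5, Y_7, Y_9}, which has 5 nodes.

5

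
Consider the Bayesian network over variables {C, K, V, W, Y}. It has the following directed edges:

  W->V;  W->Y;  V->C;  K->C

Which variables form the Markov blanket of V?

{C, K, W}

Parents of V: W.
Children of V: C.
Co-parents of V (other parents of its children):
  C also has parent K.
Taking the union gives {C, K, W}.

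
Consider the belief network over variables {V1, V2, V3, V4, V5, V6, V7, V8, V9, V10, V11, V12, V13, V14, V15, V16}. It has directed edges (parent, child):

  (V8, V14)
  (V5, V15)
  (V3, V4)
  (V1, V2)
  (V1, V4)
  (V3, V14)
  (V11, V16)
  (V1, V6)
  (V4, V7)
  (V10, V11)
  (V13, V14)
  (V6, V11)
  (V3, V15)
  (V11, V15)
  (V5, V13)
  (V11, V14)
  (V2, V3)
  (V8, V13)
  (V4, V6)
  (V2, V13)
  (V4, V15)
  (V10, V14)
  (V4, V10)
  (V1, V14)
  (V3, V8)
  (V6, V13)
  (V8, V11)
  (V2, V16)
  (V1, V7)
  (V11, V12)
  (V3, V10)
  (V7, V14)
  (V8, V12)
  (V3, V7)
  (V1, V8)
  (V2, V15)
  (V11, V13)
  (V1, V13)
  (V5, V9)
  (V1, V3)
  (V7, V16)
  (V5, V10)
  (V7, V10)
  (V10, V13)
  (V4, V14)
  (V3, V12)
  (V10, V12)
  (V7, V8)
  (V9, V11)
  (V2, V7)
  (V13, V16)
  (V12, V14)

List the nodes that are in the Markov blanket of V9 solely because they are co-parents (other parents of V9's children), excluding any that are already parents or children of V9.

Children of V9: V11.
  V11's other parents are V6, V8, V10.
Excluding nodes already adjacent to V9 (V5, V11), the co-parent-only contribution is {V6, V8, V10}.

{V6, V8, V10}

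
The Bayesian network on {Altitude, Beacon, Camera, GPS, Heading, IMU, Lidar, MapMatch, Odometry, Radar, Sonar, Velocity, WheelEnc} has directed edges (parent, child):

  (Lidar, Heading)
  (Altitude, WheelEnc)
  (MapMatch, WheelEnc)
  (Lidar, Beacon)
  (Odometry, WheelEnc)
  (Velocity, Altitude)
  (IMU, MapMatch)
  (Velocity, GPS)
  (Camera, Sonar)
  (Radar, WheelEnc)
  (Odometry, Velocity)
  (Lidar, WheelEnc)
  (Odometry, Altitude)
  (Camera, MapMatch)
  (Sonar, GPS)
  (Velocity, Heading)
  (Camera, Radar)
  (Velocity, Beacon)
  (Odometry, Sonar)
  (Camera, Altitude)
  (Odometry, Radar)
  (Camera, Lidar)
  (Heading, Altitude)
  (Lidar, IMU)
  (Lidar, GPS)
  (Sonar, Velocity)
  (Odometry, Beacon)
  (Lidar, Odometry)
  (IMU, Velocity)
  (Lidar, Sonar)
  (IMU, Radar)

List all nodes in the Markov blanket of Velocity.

Velocity has parents IMU, Odometry, Sonar.
Children of Velocity: Altitude, Beacon, GPS, Heading.
Parents of each child, excluding Velocity:
  Beacon also has parents Lidar, Odometry.
  Heading's other parent is Lidar.
  Altitude also has parents Camera, Heading, Odometry.
  GPS's other parents are Lidar, Sonar.
So the Markov blanket of Velocity is {Altitude, Beacon, Camera, GPS, Heading, IMU, Lidar, Odometry, Sonar}.

{Altitude, Beacon, Camera, GPS, Heading, IMU, Lidar, Odometry, Sonar}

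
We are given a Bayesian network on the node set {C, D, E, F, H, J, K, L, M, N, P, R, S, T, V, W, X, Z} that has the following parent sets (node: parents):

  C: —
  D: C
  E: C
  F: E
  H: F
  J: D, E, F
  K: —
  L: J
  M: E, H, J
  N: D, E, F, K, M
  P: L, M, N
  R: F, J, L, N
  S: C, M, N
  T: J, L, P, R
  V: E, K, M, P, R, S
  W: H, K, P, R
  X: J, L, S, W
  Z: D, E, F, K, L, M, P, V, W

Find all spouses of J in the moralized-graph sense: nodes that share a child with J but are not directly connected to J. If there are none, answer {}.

{H, N, P, S, W}

Children of J: L, M, R, T, X.
  L has no other parent.
  parents(M) \ {J} = {E, H}.
  R also has parents F, L, N.
  T's other parents are L, P, R.
  X also has parents L, S, W.
Excluding nodes already adjacent to J (D, E, F, L, M, R, T, X), the co-parent-only contribution is {H, N, P, S, W}.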